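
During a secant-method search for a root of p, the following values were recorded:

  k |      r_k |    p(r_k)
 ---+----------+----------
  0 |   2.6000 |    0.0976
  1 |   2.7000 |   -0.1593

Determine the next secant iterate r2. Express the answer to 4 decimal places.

2.6380

r2 = 2.7000 − (-0.1593)·(2.7000 − 2.6000) / (-0.1593 − 0.0976)
   = 2.7000 − (-0.015930)/(-0.256900) = 2.637991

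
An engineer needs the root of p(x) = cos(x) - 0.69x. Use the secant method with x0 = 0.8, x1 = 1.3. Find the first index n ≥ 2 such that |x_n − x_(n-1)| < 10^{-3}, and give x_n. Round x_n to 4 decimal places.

n = 4, x_n = 0.9004

p(0.8) = 0.144707, p(1.3) = -0.629501
x2 = 1.300000 − (-0.629501)·(0.500000)/(-0.774208) = 0.893455;  |Δ| = 0.406545
p(0.893455) = 0.010240
x3 = 0.893455 − 0.010240·(-0.406545)/(0.639741) = 0.899962;  |Δ| = 0.006507
p(0.899962) = 0.000666
x4 = 0.899962 − 0.000666·(0.006507)/(-0.009574) = 0.900415;  |Δ| = 0.000453
|x4 − x3| = 0.000453 < 10^{-3}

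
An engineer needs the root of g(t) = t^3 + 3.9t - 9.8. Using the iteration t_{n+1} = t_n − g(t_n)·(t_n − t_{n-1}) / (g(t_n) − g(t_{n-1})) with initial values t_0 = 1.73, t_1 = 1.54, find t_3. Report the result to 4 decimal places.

1.5528

g(1.73) = 2.124717, g(1.54) = -0.141736
t_2 = 1.540000 − (-0.141736)·(1.540000 − 1.730000) / (-0.141736 − 2.124717) = 1.540000 − (0.026930)/(-2.266453) = 1.551882
g(1.551882) = -0.010205
t_3 = 1.551882 − (-0.010205)·(1.551882 − 1.540000) / (-0.010205 − (-0.141736)) = 1.551882 − (-0.000121)/(0.131531) = 1.552804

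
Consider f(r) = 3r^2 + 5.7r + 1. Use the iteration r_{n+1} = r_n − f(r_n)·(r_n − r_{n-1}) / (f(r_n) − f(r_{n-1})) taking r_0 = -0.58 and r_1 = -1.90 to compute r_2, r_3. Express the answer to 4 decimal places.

-1.3253, -1.6485

f(-0.58) = -1.296800, f(-1.90) = 1.000000
r_2 = -1.900000 − 1.000000·(-1.900000 − (-0.580000)) / (1.000000 − (-1.296800)) = -1.900000 − (-1.320000)/(2.296800) = -1.325287
f(-1.325287) = -1.284978
r_3 = -1.325287 − (-1.284978)·(-1.325287 − (-1.900000)) / (-1.284978 − 1.000000) = -1.325287 − (-0.738493)/(-2.284978) = -1.648482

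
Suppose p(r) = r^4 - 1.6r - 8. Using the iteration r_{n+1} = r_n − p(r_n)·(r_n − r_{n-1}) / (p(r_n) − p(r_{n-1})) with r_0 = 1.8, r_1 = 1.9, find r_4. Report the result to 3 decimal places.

p(1.8) = -0.38240, p(1.9) = 1.99210
r_2 = 1.90000 − 1.99210·(1.90000 − 1.80000) / (1.99210 − (-0.38240)) = 1.90000 − (0.19921)/(2.37450) = 1.81610
p(1.81610) = -0.02741
r_3 = 1.81610 − (-0.02741)·(1.81610 − 1.90000) / (-0.02741 − 1.99210) = 1.81610 − (0.00230)/(-2.01951) = 1.81724
p(1.81724) = -0.00192
r_4 = 1.81724 − (-0.00192)·(1.81724 − 1.81610) / (-0.00192 − (-0.02741)) = 1.81724 − (0.00000)/(0.02549) = 1.81733

1.817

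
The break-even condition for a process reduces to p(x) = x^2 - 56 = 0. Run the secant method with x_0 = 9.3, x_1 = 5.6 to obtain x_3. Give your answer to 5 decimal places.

7.51696

p(9.3) = 30.4900000, p(5.6) = -24.6400000
x_2 = 5.6000000 − (-24.6400000)·(5.6000000 − 9.3000000) / (-24.6400000 − 30.4900000) = 5.6000000 − (91.1680000)/(-55.1300000) = 7.2536913
p(7.2536913) = -3.3839629
x_3 = 7.2536913 − (-3.3839629)·(7.2536913 − 5.6000000) / (-3.3839629 − (-24.6400000)) = 7.2536913 − (-5.5960299)/(21.2560371) = 7.5169591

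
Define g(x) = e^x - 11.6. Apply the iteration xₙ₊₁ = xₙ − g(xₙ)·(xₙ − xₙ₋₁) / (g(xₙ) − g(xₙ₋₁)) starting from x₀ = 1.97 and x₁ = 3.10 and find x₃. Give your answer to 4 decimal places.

2.4073

g(1.97) = -4.429324, g(3.10) = 10.597951
x₂ = 3.100000 − 10.597951·(3.100000 − 1.970000) / (10.597951 − (-4.429324)) = 3.100000 − (11.975685)/(15.027275) = 2.303070
g(2.303070) = -1.595149
x₃ = 2.303070 − (-1.595149)·(2.303070 − 3.100000) / (-1.595149 − 10.597951) = 2.303070 − (1.271222)/(-12.193100) = 2.407328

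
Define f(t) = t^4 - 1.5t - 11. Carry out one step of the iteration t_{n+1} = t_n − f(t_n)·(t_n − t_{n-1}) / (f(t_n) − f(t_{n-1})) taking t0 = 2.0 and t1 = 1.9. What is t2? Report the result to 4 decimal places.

f(2.0) = 2.000000, f(1.9) = -0.817900
t2 = 1.900000 − (-0.817900)·(1.900000 − 2.000000) / (-0.817900 − 2.000000) = 1.900000 − (0.081790)/(-2.817900) = 1.929025

1.9290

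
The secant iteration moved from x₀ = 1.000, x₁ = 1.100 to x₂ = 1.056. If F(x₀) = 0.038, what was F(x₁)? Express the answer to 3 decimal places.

-0.030

The secant line through (1.000, 0.038) and (1.100, F(x₁)) crosses zero at x₂ = 1.056.
So (1.000, 0.038), (1.100, F(x₁)), (1.056, 0) are collinear:
F(x₁) = 0.038 · (1.100 − 1.056) / (1.000 − 1.056) = 0.038 · (0.04400)/(-0.05600) = -0.02986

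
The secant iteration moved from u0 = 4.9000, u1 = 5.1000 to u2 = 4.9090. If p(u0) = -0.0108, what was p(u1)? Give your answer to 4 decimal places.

The secant line through (4.9000, -0.0108) and (5.1000, p(u1)) crosses zero at u2 = 4.9090.
So (4.9000, -0.0108), (5.1000, p(u1)), (4.9090, 0) are collinear:
p(u1) = -0.0108 · (5.1000 − 4.9090) / (4.9000 − 4.9090) = -0.0108 · (0.191000)/(-0.009000) = 0.229200

0.2292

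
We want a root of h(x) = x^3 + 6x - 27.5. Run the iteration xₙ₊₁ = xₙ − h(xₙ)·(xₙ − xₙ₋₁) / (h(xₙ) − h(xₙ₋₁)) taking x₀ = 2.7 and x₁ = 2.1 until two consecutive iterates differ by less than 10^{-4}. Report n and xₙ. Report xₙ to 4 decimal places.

n = 5, xₙ = 2.3686

h(2.7) = 8.383000, h(2.1) = -5.639000
x₂ = 2.100000 − (-5.639000)·(-0.600000)/(-14.022000) = 2.341292;  |Δ| = 0.241292
h(2.341292) = -0.618103
x₃ = 2.341292 − (-0.618103)·(0.241292)/(5.020897) = 2.370997;  |Δ| = 0.029705
h(2.370997) = 0.054838
x₄ = 2.370997 − 0.054838·(0.029705)/(0.672941) = 2.368576;  |Δ| = 0.002421
h(2.368576) = -0.000468
x₅ = 2.368576 − (-0.000468)·(-0.002421)/(-0.055305) = 2.368597;  |Δ| = 0.000020
|x₅ − x₄| = 0.000020 < 10^{-4}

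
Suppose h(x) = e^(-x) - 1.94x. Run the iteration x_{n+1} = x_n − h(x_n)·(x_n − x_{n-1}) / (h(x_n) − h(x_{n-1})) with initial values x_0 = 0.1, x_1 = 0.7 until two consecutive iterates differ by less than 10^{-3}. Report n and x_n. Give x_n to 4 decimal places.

n = 4, x_n = 0.3597

h(0.1) = 0.710837, h(0.7) = -0.861415
x_2 = 0.700000 − (-0.861415)·(0.600000)/(-1.572252) = 0.371268;  |Δ| = 0.328732
h(0.371268) = -0.030402
x_3 = 0.371268 − (-0.030402)·(-0.328732)/(0.831013) = 0.359242;  |Δ| = 0.012026
h(0.359242) = 0.001276
x_4 = 0.359242 − 0.001276·(-0.012026)/(0.031678) = 0.359726;  |Δ| = 0.000484
|x_4 − x_3| = 0.000484 < 10^{-3}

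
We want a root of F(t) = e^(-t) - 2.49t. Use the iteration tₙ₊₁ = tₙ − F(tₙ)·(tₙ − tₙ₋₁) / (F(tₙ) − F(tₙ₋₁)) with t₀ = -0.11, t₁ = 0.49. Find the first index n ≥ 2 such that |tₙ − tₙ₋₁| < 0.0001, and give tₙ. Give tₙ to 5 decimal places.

F(-0.11) = 1.3901781, F(0.49) = -0.6074736
t₂ = 0.4900000 − (-0.6074736)·(0.6000000)/(-1.9976517) = 0.3075437;  |Δ| = 0.1824563
F(0.3075437) = -0.0305330
t₃ = 0.3075437 − (-0.0305330)·(-0.1824563)/(0.5769406) = 0.2978877;  |Δ| = 0.0096560
F(0.2978877) = 0.0006444
t₄ = 0.2978877 − 0.0006444·(-0.0096560)/(0.0311774) = 0.2980873;  |Δ| = 0.0001996
F(0.2980873) = -0.0000007
t₅ = 0.2980873 − (-0.0000007)·(0.0001996)/(-0.0006451) = 0.2980870;  |Δ| = 0.0000002
|t₅ − t₄| = 0.0000002 < 0.0001

n = 5, tₙ = 0.29809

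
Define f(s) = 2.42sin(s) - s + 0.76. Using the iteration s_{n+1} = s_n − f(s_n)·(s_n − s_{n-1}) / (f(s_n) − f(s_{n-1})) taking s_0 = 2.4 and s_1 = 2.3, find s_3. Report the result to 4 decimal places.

2.3981

f(2.4) = -0.005379, f(2.3) = 0.264607
s_2 = 2.300000 − 0.264607·(2.300000 − 2.400000) / (0.264607 − (-0.005379)) = 2.300000 − (-0.026461)/(0.269986) = 2.398008
f(2.398008) = 0.000165
s_3 = 2.398008 − 0.000165·(2.398008 − 2.300000) / (0.000165 − 0.264607) = 2.398008 − (0.000016)/(-0.264441) = 2.398069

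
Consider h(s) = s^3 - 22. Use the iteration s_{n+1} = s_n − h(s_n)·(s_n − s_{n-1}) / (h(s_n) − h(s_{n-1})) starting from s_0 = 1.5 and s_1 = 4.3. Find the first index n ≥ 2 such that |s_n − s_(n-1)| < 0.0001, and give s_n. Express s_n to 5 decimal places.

h(1.5) = -18.6250000, h(4.3) = 57.5070000
s_2 = 4.3000000 − 57.5070000·(2.8000000)/(76.1320000) = 2.1849945;  |Δ| = 2.1150055
h(2.1849945) = -11.5683974
s_3 = 2.1849945 − (-11.5683974)·(-2.1150055)/(-69.0753974) = 2.5392049;  |Δ| = 0.3542104
h(2.5392049) = -5.6283205
s_4 = 2.5392049 − (-5.6283205)·(0.3542104)/(5.9400769) = 2.8748251;  |Δ| = 0.3356202
h(2.8748251) = 1.7593342
s_5 = 2.8748251 − 1.7593342·(0.3356202)/(7.3876546) = 2.7948987;  |Δ| = 0.0799263
h(2.7948987) = -0.1677632
s_6 = 2.7948987 − (-0.1677632)·(-0.0799263)/(-1.9270973) = 2.8018567;  |Δ| = 0.0069580
h(2.8018567) = -0.0043011
s_7 = 2.8018567 − (-0.0043011)·(0.0069580)/(0.1634620) = 2.8020398;  |Δ| = 0.0001831
h(2.8020398) = 0.0000110
s_8 = 2.8020398 − 0.0000110·(0.0001831)/(0.0043121) = 2.8020393;  |Δ| = 0.0000005
|s_8 − s_7| = 0.0000005 < 0.0001

n = 8, s_n = 2.80204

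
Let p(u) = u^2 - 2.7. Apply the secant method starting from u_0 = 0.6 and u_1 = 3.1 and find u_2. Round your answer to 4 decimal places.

p(0.6) = -2.340000, p(3.1) = 6.910000
u_2 = 3.100000 − 6.910000·(3.100000 − 0.600000) / (6.910000 − (-2.340000)) = 3.100000 − (17.275000)/(9.250000) = 1.232432

1.2324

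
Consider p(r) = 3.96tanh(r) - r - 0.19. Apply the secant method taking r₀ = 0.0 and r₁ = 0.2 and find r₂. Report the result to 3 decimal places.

0.065

p(0.0) = -0.19000, p(0.2) = 0.39161
r₂ = 0.20000 − 0.39161·(0.20000 − 0.00000) / (0.39161 − (-0.19000)) = 0.20000 − (0.07832)/(0.58161) = 0.06534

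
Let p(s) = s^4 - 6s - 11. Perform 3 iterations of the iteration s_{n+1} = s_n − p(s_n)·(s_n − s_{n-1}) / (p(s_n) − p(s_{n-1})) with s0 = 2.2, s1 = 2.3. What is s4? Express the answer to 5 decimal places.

2.22082

p(2.2) = -0.7744000, p(2.3) = 3.1841000
s2 = 2.3000000 − 3.1841000·(2.3000000 − 2.2000000) / (3.1841000 − (-0.7744000)) = 2.3000000 − (0.3184100)/(3.9585000) = 2.2195630
p(2.2195630) = -0.0473720
s3 = 2.2195630 − (-0.0473720)·(2.2195630 − 2.3000000) / (-0.0473720 − 3.1841000) = 2.2195630 − (0.0038105)/(-3.2314720) = 2.2207421
p(2.2207421) = -0.0028309
s4 = 2.2207421 − (-0.0028309)·(2.2207421 − 2.2195630) / (-0.0028309 − (-0.0473720)) = 2.2207421 − (-0.0000033)/(0.0445412) = 2.2208171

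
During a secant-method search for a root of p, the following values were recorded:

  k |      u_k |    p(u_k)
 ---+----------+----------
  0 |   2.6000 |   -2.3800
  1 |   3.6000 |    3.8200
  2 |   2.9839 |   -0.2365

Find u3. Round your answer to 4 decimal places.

u3 = 2.9839 − (-0.2365)·(2.9839 − 3.6000) / (-0.2365 − 3.8200)
   = 2.9839 − (0.145708)/(-4.056500) = 3.019820

3.0198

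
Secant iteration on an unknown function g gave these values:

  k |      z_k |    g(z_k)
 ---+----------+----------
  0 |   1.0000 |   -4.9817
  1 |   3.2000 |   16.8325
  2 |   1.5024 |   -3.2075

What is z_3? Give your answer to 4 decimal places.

1.7741

z_3 = 1.5024 − (-3.2075)·(1.5024 − 3.2000) / (-3.2075 − 16.8325)
   = 1.5024 − (5.445052)/(-20.040000) = 1.774109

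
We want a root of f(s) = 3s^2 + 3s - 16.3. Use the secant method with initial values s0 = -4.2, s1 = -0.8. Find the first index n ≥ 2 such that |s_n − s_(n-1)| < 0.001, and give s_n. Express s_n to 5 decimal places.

f(-4.2) = 24.0200000, f(-0.8) = -16.7800000
s2 = -0.8000000 − (-16.7800000)·(3.4000000)/(-40.8000000) = -2.1983333;  |Δ| = 1.3983333
f(-2.1983333) = -8.3969917
s3 = -2.1983333 − (-8.3969917)·(-1.3983333)/(8.3830083) = -3.5989992;  |Δ| = 1.4006658
f(-3.5989992) = 11.7613875
s4 = -3.5989992 − 11.7613875·(-1.4006658)/(20.1583792) = -2.7817820;  |Δ| = 0.8172172
f(-2.7817820) = -1.4304128
s5 = -2.7817820 − (-1.4304128)·(0.8172172)/(-13.1918003) = -2.8703945;  |Δ| = 0.0886125
f(-2.8703945) = -0.1936904
s6 = -2.8703945 − (-0.1936904)·(-0.0886125)/(1.2367224) = -2.8842726;  |Δ| = 0.0138781
f(-2.8842726) = 0.0042671
s7 = -2.8842726 − 0.0042671·(-0.0138781)/(0.1979575) = -2.8839734;  |Δ| = 0.0002992
|s7 − s6| = 0.0002992 < 0.001

n = 7, s_n = -2.88397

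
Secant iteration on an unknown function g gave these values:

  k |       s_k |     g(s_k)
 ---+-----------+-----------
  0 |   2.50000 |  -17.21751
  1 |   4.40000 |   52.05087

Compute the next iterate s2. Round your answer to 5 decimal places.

s2 = 4.40000 − 52.05087·(4.40000 − 2.50000) / (52.05087 − (-17.21751))
   = 4.40000 − (98.8966530)/(69.2683800) = 2.9722684

2.97227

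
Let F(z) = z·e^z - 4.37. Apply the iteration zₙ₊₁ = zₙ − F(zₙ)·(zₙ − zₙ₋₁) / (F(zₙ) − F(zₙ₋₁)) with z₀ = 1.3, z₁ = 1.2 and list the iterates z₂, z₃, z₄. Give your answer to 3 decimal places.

F(1.3) = 0.40009, F(1.2) = -0.38586
z₂ = 1.20000 − (-0.38586)·(1.20000 − 1.30000) / (-0.38586 − 0.40009) = 1.20000 − (0.03859)/(-0.78595) = 1.24909
F(1.24909) = -0.01417
z₃ = 1.24909 − (-0.01417)·(1.24909 − 1.20000) / (-0.01417 − (-0.38586)) = 1.24909 − (-0.00070)/(0.37169) = 1.25097
F(1.25097) = 0.00053
z₄ = 1.25097 − 0.00053·(1.25097 − 1.24909) / (0.00053 − (-0.01417)) = 1.25097 − (0.00000)/(0.01470) = 1.25090

1.249, 1.251, 1.251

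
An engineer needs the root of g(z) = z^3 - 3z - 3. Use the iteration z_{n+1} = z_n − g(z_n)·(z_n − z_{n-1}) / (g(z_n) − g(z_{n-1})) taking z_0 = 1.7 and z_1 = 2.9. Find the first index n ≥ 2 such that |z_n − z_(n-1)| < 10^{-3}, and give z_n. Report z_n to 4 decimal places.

n = 6, z_n = 2.1038

g(1.7) = -3.187000, g(2.9) = 12.689000
z_2 = 2.900000 − 12.689000·(1.200000)/(15.876000) = 1.940892;  |Δ| = 0.959108
g(1.940892) = -1.511217
z_3 = 1.940892 − (-1.511217)·(-0.959108)/(-14.200217) = 2.042962;  |Δ| = 0.102070
g(2.042962) = -0.602186
z_4 = 2.042962 − (-0.602186)·(0.102070)/(0.909030) = 2.110579;  |Δ| = 0.067616
g(2.110579) = 0.069925
z_5 = 2.110579 − 0.069925·(0.067616)/(0.672112) = 2.103544;  |Δ| = 0.007035
g(2.103544) = -0.002667
z_6 = 2.103544 − (-0.002667)·(-0.007035)/(-0.072592) = 2.103802;  |Δ| = 0.000258
|z_6 − z_5| = 0.000258 < 10^{-3}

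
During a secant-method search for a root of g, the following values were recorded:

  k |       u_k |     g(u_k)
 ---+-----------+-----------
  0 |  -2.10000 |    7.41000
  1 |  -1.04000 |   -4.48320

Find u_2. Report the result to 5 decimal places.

-1.43957

u_2 = -1.04000 − (-4.48320)·(-1.04000 − (-2.10000)) / (-4.48320 − 7.41000)
   = -1.04000 − (-4.7521920)/(-11.8932000) = -1.4395722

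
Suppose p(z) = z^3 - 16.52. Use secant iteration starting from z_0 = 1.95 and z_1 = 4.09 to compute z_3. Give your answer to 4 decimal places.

2.4245

p(1.95) = -9.105125, p(4.09) = 51.897929
z_2 = 4.090000 − 51.897929·(4.090000 − 1.950000) / (51.897929 − (-9.105125)) = 4.090000 − (111.061568)/(61.003054) = 2.269410
p(2.269410) = -4.832040
z_3 = 2.269410 − (-4.832040)·(2.269410 − 4.090000) / (-4.832040 − 51.897929) = 2.269410 − (8.797165)/(-56.729969) = 2.424481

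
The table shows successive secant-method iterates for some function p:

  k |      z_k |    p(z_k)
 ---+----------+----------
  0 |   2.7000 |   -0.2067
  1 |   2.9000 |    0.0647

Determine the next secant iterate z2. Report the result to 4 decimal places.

z2 = 2.9000 − 0.0647·(2.9000 − 2.7000) / (0.0647 − (-0.2067))
   = 2.9000 − (0.012940)/(0.271400) = 2.852321

2.8523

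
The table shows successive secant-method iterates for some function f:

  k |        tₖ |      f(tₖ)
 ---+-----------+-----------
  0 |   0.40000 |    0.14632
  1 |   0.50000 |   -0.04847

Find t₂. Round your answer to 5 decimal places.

0.47512

t₂ = 0.50000 − (-0.04847)·(0.50000 − 0.40000) / (-0.04847 − 0.14632)
   = 0.50000 − (-0.0048470)/(-0.1947900) = 0.4751168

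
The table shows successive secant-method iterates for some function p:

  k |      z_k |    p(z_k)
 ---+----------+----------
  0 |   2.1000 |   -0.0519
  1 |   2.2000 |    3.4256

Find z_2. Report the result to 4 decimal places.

z_2 = 2.2000 − 3.4256·(2.2000 − 2.1000) / (3.4256 − (-0.0519))
   = 2.2000 − (0.342560)/(3.477500) = 2.101492

2.1015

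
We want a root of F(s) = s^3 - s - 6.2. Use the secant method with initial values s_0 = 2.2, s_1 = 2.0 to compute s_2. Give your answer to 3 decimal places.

2.016

F(2.2) = 2.24800, F(2.0) = -0.20000
s_2 = 2.00000 − (-0.20000)·(2.00000 − 2.20000) / (-0.20000 − 2.24800) = 2.00000 − (0.04000)/(-2.44800) = 2.01634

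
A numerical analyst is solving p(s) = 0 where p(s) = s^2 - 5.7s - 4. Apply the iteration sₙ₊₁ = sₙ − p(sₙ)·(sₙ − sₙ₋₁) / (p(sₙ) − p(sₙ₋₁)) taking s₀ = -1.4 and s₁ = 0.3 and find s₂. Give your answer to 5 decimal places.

p(-1.4) = 5.9400000, p(0.3) = -5.6200000
s₂ = 0.3000000 − (-5.6200000)·(0.3000000 − (-1.4000000)) / (-5.6200000 − 5.9400000) = 0.3000000 − (-9.5540000)/(-11.5600000) = -0.5264706

-0.52647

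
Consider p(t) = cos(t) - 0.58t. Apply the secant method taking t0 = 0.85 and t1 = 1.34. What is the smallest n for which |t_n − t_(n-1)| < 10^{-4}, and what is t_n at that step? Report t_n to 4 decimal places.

p(0.85) = 0.166983, p(1.34) = -0.548447
t2 = 1.340000 − (-0.548447)·(0.490000)/(-0.715430) = 0.964367;  |Δ| = 0.375633
p(0.964367) = 0.010604
t3 = 0.964367 − 0.010604·(-0.375633)/(0.559051) = 0.971492;  |Δ| = 0.007125
p(0.971492) = 0.000603
t4 = 0.971492 − 0.000603·(0.007125)/(-0.010001) = 0.971921;  |Δ| = 0.000429
p(0.971921) = -0.000001
t5 = 0.971921 − (-0.000001)·(0.000429)/(-0.000604) = 0.971921;  |Δ| = 0.000001
|t5 − t4| = 0.000001 < 10^{-4}

n = 5, t_n = 0.9719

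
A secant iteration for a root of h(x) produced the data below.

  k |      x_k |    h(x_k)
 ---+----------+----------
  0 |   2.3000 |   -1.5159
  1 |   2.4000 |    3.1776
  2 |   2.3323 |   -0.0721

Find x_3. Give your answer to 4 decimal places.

x_3 = 2.3323 − (-0.0721)·(2.3323 − 2.4000) / (-0.0721 − 3.1776)
   = 2.3323 − (0.004881)/(-3.249700) = 2.333802

2.3338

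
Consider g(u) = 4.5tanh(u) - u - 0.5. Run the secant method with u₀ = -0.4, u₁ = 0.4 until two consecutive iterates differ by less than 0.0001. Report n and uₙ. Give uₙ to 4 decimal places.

n = 5, uₙ = 0.1441

g(-0.4) = -1.809770, g(0.4) = 0.809770
u₂ = 0.400000 − 0.809770·(0.800000)/(2.619541) = 0.152699;  |Δ| = 0.247301
g(0.152699) = 0.029154
u₃ = 0.152699 − 0.029154·(-0.247301)/(-0.780617) = 0.143463;  |Δ| = 0.009236
g(0.143463) = -0.002274
u₄ = 0.143463 − (-0.002274)·(-0.009236)/(-0.031427) = 0.144131;  |Δ| = 0.000668
g(0.144131) = 0.000004
u₅ = 0.144131 − 0.000004·(0.000668)/(0.002277) = 0.144130;  |Δ| = 0.000001
|u₅ − u₄| = 0.000001 < 0.0001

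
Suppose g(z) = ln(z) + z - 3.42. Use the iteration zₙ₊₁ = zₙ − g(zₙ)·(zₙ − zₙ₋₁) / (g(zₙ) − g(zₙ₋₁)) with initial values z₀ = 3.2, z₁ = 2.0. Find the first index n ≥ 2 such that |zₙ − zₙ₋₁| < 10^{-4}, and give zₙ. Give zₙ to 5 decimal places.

n = 5, zₙ = 2.50265

g(3.2) = 0.9431508, g(2.0) = -0.7268528
z₂ = 2.0000000 − (-0.7268528)·(-1.2000000)/(-1.6700036) = 2.5222883;  |Δ| = 0.5222883
g(2.5222883) = 0.0274549
z₃ = 2.5222883 − 0.0274549·(0.5222883)/(0.7543077) = 2.5032784;  |Δ| = 0.0190100
g(2.5032784) = 0.0008796
z₄ = 2.5032784 − 0.0008796·(-0.0190100)/(-0.0265753) = 2.5026492;  |Δ| = 0.0006292
g(2.5026492) = -0.0000010
z₅ = 2.5026492 − (-0.0000010)·(-0.0006292)/(-0.0008806) = 2.5026499;  |Δ| = 0.0000007
|z₅ − z₄| = 0.0000007 < 10^{-4}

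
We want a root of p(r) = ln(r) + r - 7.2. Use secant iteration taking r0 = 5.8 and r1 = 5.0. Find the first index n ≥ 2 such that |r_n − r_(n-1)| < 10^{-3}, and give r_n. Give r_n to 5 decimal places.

n = 4, r_n = 5.49598

p(5.8) = 0.3578579, p(5.0) = -0.5905621
r2 = 5.0000000 − (-0.5905621)·(-0.8000000)/(-0.9484200) = 5.4981439;  |Δ| = 0.4981439
p(5.4981439) = 0.0025545
r3 = 5.4981439 − 0.0025545·(0.4981439)/(0.5931166) = 5.4959985;  |Δ| = 0.0021455
p(5.4959985) = 0.0000187
r4 = 5.4959985 − 0.0000187·(-0.0021455)/(-0.0025358) = 5.4959826;  |Δ| = 0.0000159
|r4 − r3| = 0.0000159 < 10^{-3}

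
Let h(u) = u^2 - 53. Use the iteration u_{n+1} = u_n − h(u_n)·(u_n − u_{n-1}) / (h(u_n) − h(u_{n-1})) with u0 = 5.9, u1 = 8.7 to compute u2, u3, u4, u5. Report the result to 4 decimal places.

7.1459, 7.2681, 7.2802, 7.2801

h(5.9) = -18.190000, h(8.7) = 22.690000
u2 = 8.700000 − 22.690000·(8.700000 − 5.900000) / (22.690000 − (-18.190000)) = 8.700000 − (63.532000)/(40.880000) = 7.145890
h(7.145890) = -1.936250
u3 = 7.145890 − (-1.936250)·(7.145890 − 8.700000) / (-1.936250 − 22.690000) = 7.145890 − (3.009145)/(-24.626250) = 7.268083
h(7.268083) = -0.174970
u4 = 7.268083 − (-0.174970)·(7.268083 − 7.145890) / (-0.174970 − (-1.936250)) = 7.268083 − (-0.021380)/(1.761281) = 7.280222
h(7.280222) = 0.001631
u5 = 7.280222 − 0.001631·(7.280222 − 7.268083) / (0.001631 − (-0.174970)) = 7.280222 − (0.000020)/(0.176600) = 7.280110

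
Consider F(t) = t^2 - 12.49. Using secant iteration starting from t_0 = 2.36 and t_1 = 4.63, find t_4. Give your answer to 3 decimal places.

F(2.36) = -6.92040, F(4.63) = 8.94690
t_2 = 4.63000 − 8.94690·(4.63000 − 2.36000) / (8.94690 − (-6.92040)) = 4.63000 − (20.30946)/(15.86730) = 3.35004
F(3.35004) = -1.26721
t_3 = 3.35004 − (-1.26721)·(3.35004 − 4.63000) / (-1.26721 − 8.94690) = 3.35004 − (1.62198)/(-10.21411) = 3.50884
F(3.50884) = -0.17804
t_4 = 3.50884 − (-0.17804)·(3.50884 − 3.35004) / (-0.17804 − (-1.26721)) = 3.50884 − (-0.02827)/(1.08917) = 3.53480

3.535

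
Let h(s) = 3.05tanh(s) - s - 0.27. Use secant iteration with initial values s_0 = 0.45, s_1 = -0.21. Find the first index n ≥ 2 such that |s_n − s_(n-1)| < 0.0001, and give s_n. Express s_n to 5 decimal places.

h(0.45) = 0.5667920, h(-0.21) = -0.6912478
s_2 = -0.2100000 − (-0.6912478)·(-0.6600000)/(-1.2580398) = 0.1526464;  |Δ| = 0.3626464
h(0.1526464) = 0.0393424
s_3 = 0.1526464 − 0.0393424·(0.3626464)/(0.7305902) = 0.1331178;  |Δ| = 0.0195285
h(0.1331178) = 0.0005102
s_4 = 0.1331178 − 0.0005102·(-0.0195285)/(-0.0388322) = 0.1328612;  |Δ| = 0.0002566
h(0.1328612) = -0.0000021
s_5 = 0.1328612 − (-0.0000021)·(-0.0002566)/(-0.0005123) = 0.1328623;  |Δ| = 0.0000011
|s_5 − s_4| = 0.0000011 < 0.0001

n = 5, s_n = 0.13286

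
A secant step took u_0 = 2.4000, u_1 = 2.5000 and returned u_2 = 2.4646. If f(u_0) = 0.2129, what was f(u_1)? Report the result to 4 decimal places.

-0.1167

The secant line through (2.4000, 0.2129) and (2.5000, f(u_1)) crosses zero at u_2 = 2.4646.
So (2.4000, 0.2129), (2.5000, f(u_1)), (2.4646, 0) are collinear:
f(u_1) = 0.2129 · (2.5000 − 2.4646) / (2.4000 − 2.4646) = 0.2129 · (0.035400)/(-0.064600) = -0.116667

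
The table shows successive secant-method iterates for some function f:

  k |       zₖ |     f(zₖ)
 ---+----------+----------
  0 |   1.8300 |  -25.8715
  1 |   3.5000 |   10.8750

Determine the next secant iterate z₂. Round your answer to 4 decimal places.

3.0058

z₂ = 3.5000 − 10.8750·(3.5000 − 1.8300) / (10.8750 − (-25.8715))
   = 3.5000 − (18.161250)/(36.746500) = 3.005769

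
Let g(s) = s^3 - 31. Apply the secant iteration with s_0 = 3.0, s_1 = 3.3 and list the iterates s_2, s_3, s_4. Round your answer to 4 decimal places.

g(3.0) = -4.000000, g(3.3) = 4.937000
s_2 = 3.300000 − 4.937000·(3.300000 − 3.000000) / (4.937000 − (-4.000000)) = 3.300000 − (1.481100)/(8.937000) = 3.134273
g(3.134273) = -0.209938
s_3 = 3.134273 − (-0.209938)·(3.134273 − 3.300000) / (-0.209938 − 4.937000) = 3.134273 − (0.034792)/(-5.146938) = 3.141033
g(3.141033) = -0.010289
s_4 = 3.141033 − (-0.010289)·(3.141033 − 3.134273) / (-0.010289 − (-0.209938)) = 3.141033 − (-0.000070)/(0.199648) = 3.141381

3.1343, 3.1410, 3.1414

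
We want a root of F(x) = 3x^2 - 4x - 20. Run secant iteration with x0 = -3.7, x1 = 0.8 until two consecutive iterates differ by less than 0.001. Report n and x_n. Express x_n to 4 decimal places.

n = 8, x_n = -2.0000

F(-3.7) = 35.870000, F(0.8) = -21.280000
x2 = 0.800000 − (-21.280000)·(4.500000)/(-57.150000) = -0.875591;  |Δ| = 1.675591
F(-0.875591) = -14.197661
x3 = -0.875591 − (-14.197661)·(-1.675591)/(7.082339) = -4.234575;  |Δ| = 3.358985
F(-4.234575) = 50.733184
x4 = -4.234575 − 50.733184·(-3.358985)/(64.930845) = -1.610060;  |Δ| = 2.624515
F(-1.610060) = -5.782879
x5 = -1.610060 − (-5.782879)·(2.624515)/(-56.516063) = -1.878608;  |Δ| = 0.268548
F(-1.878608) = -1.898068
x6 = -1.878608 − (-1.898068)·(-0.268548)/(3.884811) = -2.009817;  |Δ| = 0.131209
F(-2.009817) = 0.157355
x7 = -2.009817 − 0.157355·(-0.131209)/(2.055423) = -1.999772;  |Δ| = 0.010045
F(-1.999772) = -0.003651
x8 = -1.999772 − (-0.003651)·(0.010045)/(-0.161006) = -2.000000;  |Δ| = 0.000228
|x8 − x7| = 0.000228 < 0.001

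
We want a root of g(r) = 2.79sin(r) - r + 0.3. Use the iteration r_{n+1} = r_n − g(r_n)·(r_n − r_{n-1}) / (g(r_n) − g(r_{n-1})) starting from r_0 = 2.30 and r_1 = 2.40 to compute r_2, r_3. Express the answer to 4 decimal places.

g(2.30) = 0.080518, g(2.40) = -0.215458
r_2 = 2.400000 − (-0.215458)·(2.400000 − 2.300000) / (-0.215458 − 0.080518) = 2.400000 − (-0.021546)/(-0.295975) = 2.327204
g(2.327204) = 0.001980
r_3 = 2.327204 − 0.001980·(2.327204 − 2.400000) / (0.001980 − (-0.215458)) = 2.327204 − (-0.000144)/(0.217437) = 2.327867

2.3272, 2.3279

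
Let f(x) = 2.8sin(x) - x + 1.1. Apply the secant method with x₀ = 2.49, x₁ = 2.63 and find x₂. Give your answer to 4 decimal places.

2.5823

f(2.49) = 0.308070, f(2.63) = -0.159214
x₂ = 2.630000 − (-0.159214)·(2.630000 − 2.490000) / (-0.159214 − 0.308070) = 2.630000 − (-0.022290)/(-0.467283) = 2.582299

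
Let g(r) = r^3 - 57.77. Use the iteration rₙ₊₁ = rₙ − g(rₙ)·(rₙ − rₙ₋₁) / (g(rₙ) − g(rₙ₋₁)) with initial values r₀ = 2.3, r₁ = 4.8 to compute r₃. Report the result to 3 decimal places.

3.776

g(2.3) = -45.60300, g(4.8) = 52.82200
r₂ = 4.80000 − 52.82200·(4.80000 − 2.30000) / (52.82200 − (-45.60300)) = 4.80000 − (132.05500)/(98.42500) = 3.45832
g(3.45832) = -16.40862
r₃ = 3.45832 − (-16.40862)·(3.45832 − 4.80000) / (-16.40862 − 52.82200) = 3.45832 − (22.01515)/(-69.23062) = 3.77632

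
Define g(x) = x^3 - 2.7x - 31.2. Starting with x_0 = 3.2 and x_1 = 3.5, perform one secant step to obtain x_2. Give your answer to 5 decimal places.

3.42820

g(3.2) = -7.0720000, g(3.5) = 2.2250000
x_2 = 3.5000000 − 2.2250000·(3.5000000 − 3.2000000) / (2.2250000 − (-7.0720000)) = 3.5000000 − (0.6675000)/(9.2970000) = 3.4282026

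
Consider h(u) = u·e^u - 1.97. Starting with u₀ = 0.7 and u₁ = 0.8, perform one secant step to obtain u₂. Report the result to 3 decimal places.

0.851

h(0.7) = -0.56037, h(0.8) = -0.18957
u₂ = 0.80000 − (-0.18957)·(0.80000 − 0.70000) / (-0.18957 − (-0.56037)) = 0.80000 − (-0.01896)/(0.37081) = 0.85112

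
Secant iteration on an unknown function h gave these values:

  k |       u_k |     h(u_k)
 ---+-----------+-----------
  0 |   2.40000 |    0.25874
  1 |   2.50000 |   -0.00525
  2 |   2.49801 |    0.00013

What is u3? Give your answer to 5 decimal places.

2.49806

u3 = 2.49801 − 0.00013·(2.49801 − 2.50000) / (0.00013 − (-0.00525))
   = 2.49801 − (-0.0000003)/(0.0053800) = 2.4980581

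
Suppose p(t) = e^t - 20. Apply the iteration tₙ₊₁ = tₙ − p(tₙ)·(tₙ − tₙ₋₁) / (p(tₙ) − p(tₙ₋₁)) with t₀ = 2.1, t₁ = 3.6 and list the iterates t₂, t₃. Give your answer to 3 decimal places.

p(2.1) = -11.83383, p(3.6) = 16.59823
t₂ = 3.60000 − 16.59823·(3.60000 − 2.10000) / (16.59823 − (-11.83383)) = 3.60000 − (24.89735)/(28.43206) = 2.72432
p(2.72432) = -4.75394
t₃ = 2.72432 − (-4.75394)·(2.72432 − 3.60000) / (-4.75394 − 16.59823) = 2.72432 − (4.16292)/(-21.35217) = 2.91929

2.724, 2.919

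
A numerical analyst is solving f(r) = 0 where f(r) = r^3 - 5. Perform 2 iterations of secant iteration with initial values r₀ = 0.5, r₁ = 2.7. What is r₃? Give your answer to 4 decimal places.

f(0.5) = -4.875000, f(2.7) = 14.683000
r₂ = 2.700000 − 14.683000·(2.700000 − 0.500000) / (14.683000 − (-4.875000)) = 2.700000 − (32.302600)/(19.558000) = 1.048369
f(1.048369) = -3.847761
r₃ = 1.048369 − (-3.847761)·(1.048369 − 2.700000) / (-3.847761 − 14.683000) = 1.048369 − (6.355082)/(-18.530761) = 1.391317

1.3913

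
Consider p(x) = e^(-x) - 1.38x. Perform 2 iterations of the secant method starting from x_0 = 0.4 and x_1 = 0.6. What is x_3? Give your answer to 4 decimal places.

0.4582

p(0.4) = 0.118320, p(0.6) = -0.279188
x_2 = 0.600000 − (-0.279188)·(0.600000 − 0.400000) / (-0.279188 − 0.118320) = 0.600000 − (-0.055838)/(-0.397508) = 0.459531
p(0.459531) = -0.002573
x_3 = 0.459531 − (-0.002573)·(0.459531 − 0.600000) / (-0.002573 − (-0.279188)) = 0.459531 − (0.000361)/(0.276616) = 0.458224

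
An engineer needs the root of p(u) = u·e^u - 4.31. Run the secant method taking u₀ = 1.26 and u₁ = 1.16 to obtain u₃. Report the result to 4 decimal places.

p(1.26) = 0.132031, p(1.16) = -0.609677
u₂ = 1.160000 − (-0.609677)·(1.160000 − 1.260000) / (-0.609677 − 0.132031) = 1.160000 − (0.060968)/(-0.741708) = 1.242199
p(1.242199) = -0.007990
u₃ = 1.242199 − (-0.007990)·(1.242199 − 1.160000) / (-0.007990 − (-0.609677)) = 1.242199 − (-0.000657)/(0.601687) = 1.243291

1.2433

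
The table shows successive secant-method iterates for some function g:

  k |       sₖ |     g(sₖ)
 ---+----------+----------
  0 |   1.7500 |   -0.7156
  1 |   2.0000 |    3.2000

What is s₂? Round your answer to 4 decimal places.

s₂ = 2.0000 − 3.2000·(2.0000 − 1.7500) / (3.2000 − (-0.7156))
   = 2.0000 − (0.800000)/(3.915600) = 1.795689

1.7957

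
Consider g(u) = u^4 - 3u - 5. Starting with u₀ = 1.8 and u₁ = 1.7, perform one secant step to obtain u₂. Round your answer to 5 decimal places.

g(1.8) = 0.0976000, g(1.7) = -1.7479000
u₂ = 1.7000000 − (-1.7479000)·(1.7000000 − 1.8000000) / (-1.7479000 − 0.0976000) = 1.7000000 − (0.1747900)/(-1.8455000) = 1.7947115

1.79471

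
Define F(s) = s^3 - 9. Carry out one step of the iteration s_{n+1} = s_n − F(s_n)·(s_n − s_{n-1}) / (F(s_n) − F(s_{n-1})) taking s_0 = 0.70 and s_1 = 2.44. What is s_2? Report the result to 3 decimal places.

F(0.70) = -8.65700, F(2.44) = 5.52678
s_2 = 2.44000 − 5.52678·(2.44000 − 0.70000) / (5.52678 − (-8.65700)) = 2.44000 − (9.61660)/(14.18378) = 1.76200

1.762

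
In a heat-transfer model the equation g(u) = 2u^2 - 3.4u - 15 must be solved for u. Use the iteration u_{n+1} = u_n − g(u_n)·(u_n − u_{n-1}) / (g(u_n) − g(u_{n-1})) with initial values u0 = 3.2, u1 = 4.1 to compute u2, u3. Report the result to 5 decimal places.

g(3.2) = -5.4000000, g(4.1) = 4.6800000
u2 = 4.1000000 − 4.6800000·(4.1000000 − 3.2000000) / (4.6800000 − (-5.4000000)) = 4.1000000 − (4.2120000)/(10.0800000) = 3.6821429
g(3.6821429) = -0.4029337
u3 = 3.6821429 − (-0.4029337)·(3.6821429 − 4.1000000) / (-0.4029337 − 4.6800000) = 3.6821429 − (0.1683687)/(-5.0829337) = 3.7152672

3.68214, 3.71527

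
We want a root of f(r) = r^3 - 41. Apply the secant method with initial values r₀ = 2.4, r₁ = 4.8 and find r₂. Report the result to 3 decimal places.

3.074

f(2.4) = -27.17600, f(4.8) = 69.59200
r₂ = 4.80000 − 69.59200·(4.80000 − 2.40000) / (69.59200 − (-27.17600)) = 4.80000 − (167.02080)/(96.76800) = 3.07401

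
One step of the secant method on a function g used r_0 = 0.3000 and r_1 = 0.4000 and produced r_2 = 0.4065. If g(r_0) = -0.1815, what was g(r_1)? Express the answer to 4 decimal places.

-0.0111

The secant line through (0.3000, -0.1815) and (0.4000, g(r_1)) crosses zero at r_2 = 0.4065.
So (0.3000, -0.1815), (0.4000, g(r_1)), (0.4065, 0) are collinear:
g(r_1) = -0.1815 · (0.4000 − 0.4065) / (0.3000 − 0.4065) = -0.1815 · (-0.006500)/(-0.106500) = -0.011077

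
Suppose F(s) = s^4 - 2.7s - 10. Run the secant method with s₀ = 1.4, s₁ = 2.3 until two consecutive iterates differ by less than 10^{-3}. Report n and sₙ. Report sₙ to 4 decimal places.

F(1.4) = -9.938400, F(2.3) = 11.774100
s₂ = 2.300000 − 11.774100·(0.900000)/(21.712500) = 1.811954;  |Δ| = 0.488046
F(1.811954) = -4.113014
s₃ = 1.811954 − (-4.113014)·(-0.488046)/(-15.887114) = 1.938305;  |Δ| = 0.126350
F(1.938305) = -1.118190
s₄ = 1.938305 − (-1.118190)·(0.126350)/(2.994824) = 1.985480;  |Δ| = 0.047176
F(1.985480) = 0.179610
s₅ = 1.985480 − 0.179610·(0.047176)/(1.297801) = 1.978951;  |Δ| = 0.006529
F(1.978951) = -0.006165
s₆ = 1.978951 − (-0.006165)·(-0.006529)/(-0.185775) = 1.979168;  |Δ| = 0.000217
|s₆ − s₅| = 0.000217 < 10^{-3}

n = 6, sₙ = 1.9792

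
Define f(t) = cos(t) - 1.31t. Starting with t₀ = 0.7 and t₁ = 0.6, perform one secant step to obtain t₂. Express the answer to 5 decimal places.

0.62054

f(0.7) = -0.1521578, f(0.6) = 0.0393356
t₂ = 0.6000000 − 0.0393356·(0.6000000 − 0.7000000) / (0.0393356 − (-0.1521578)) = 0.6000000 − (-0.0039336)/(0.1914934) = 0.6205415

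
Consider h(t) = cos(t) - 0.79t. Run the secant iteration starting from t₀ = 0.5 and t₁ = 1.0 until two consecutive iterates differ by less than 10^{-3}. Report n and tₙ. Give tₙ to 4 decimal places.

n = 4, tₙ = 0.8425

h(0.5) = 0.482583, h(1.0) = -0.249698
t₂ = 1.000000 − (-0.249698)·(0.500000)/(-0.732280) = 0.829507;  |Δ| = 0.170493
h(0.829507) = 0.019929
t₃ = 0.829507 − 0.019929·(-0.170493)/(0.269627) = 0.842109;  |Δ| = 0.012602
h(0.842109) = 0.000625
t₄ = 0.842109 − 0.000625·(0.012602)/(-0.019304) = 0.842517;  |Δ| = 0.000408
|t₄ − t₃| = 0.000408 < 10^{-3}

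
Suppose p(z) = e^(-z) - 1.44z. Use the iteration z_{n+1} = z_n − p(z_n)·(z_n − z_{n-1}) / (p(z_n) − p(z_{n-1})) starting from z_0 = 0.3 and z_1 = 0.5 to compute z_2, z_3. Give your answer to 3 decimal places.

0.446, 0.445

p(0.3) = 0.30882, p(0.5) = -0.11347
z_2 = 0.50000 − (-0.11347)·(0.50000 − 0.30000) / (-0.11347 − 0.30882) = 0.50000 − (-0.02269)/(-0.42229) = 0.44626
p(0.44626) = -0.00260
z_3 = 0.44626 − (-0.00260)·(0.44626 − 0.50000) / (-0.00260 − (-0.11347)) = 0.44626 − (0.00014)/(0.11087) = 0.44500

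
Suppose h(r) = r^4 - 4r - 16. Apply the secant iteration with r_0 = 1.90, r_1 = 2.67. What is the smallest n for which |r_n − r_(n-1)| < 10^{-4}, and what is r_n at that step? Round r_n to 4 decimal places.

n = 6, r_n = 2.2347

h(1.90) = -10.567900, h(2.67) = 24.141215
r_2 = 2.670000 − 24.141215·(0.770000)/(34.709115) = 2.134442;  |Δ| = 0.535558
h(2.134442) = -3.782057
r_3 = 2.134442 − (-3.782057)·(-0.535558)/(-27.923272) = 2.206981;  |Δ| = 0.072538
h(2.206981) = -1.103584
r_4 = 2.206981 − (-1.103584)·(0.072538)/(2.678473) = 2.236868;  |Δ| = 0.029887
h(2.236868) = 0.088323
r_5 = 2.236868 − 0.088323·(0.029887)/(1.191907) = 2.234653;  |Δ| = 0.002215
h(2.234653) = -0.001822
r_6 = 2.234653 − (-0.001822)·(-0.002215)/(-0.090145) = 2.234698;  |Δ| = 0.000045
|r_6 − r_5| = 0.000045 < 10^{-4}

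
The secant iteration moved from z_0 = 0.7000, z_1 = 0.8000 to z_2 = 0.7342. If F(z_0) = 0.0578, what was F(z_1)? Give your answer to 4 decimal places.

The secant line through (0.7000, 0.0578) and (0.8000, F(z_1)) crosses zero at z_2 = 0.7342.
So (0.7000, 0.0578), (0.8000, F(z_1)), (0.7342, 0) are collinear:
F(z_1) = 0.0578 · (0.8000 − 0.7342) / (0.7000 − 0.7342) = 0.0578 · (0.065800)/(-0.034200) = -0.111206

-0.1112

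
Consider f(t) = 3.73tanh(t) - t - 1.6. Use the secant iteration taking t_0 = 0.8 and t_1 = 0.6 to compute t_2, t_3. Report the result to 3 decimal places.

0.744, 0.736

f(0.8) = 0.07686, f(0.6) = -0.19681
t_2 = 0.60000 − (-0.19681)·(0.60000 − 0.80000) / (-0.19681 − 0.07686) = 0.60000 − (0.03936)/(-0.27366) = 0.74383
f(0.74383) = 0.01149
t_3 = 0.74383 − 0.01149·(0.74383 − 0.60000) / (0.01149 − (-0.19681)) = 0.74383 − (0.00165)/(0.20830) = 0.73589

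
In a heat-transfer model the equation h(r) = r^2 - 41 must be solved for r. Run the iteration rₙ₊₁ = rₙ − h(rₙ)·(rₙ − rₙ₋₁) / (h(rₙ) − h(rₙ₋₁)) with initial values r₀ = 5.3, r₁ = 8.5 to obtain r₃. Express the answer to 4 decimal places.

6.3793

h(5.3) = -12.910000, h(8.5) = 31.250000
r₂ = 8.500000 − 31.250000·(8.500000 − 5.300000) / (31.250000 − (-12.910000)) = 8.500000 − (100.000000)/(44.160000) = 6.235507
h(6.235507) = -2.118449
r₃ = 6.235507 − (-2.118449)·(6.235507 − 8.500000) / (-2.118449 − 31.250000) = 6.235507 − (4.797213)/(-33.368449) = 6.379272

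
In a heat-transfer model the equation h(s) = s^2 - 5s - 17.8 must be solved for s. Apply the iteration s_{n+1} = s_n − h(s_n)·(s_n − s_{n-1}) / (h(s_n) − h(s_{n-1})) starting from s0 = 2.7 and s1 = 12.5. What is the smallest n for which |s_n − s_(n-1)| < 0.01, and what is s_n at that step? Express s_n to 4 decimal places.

h(2.7) = -24.010000, h(12.5) = 75.950000
s2 = 12.500000 − 75.950000·(9.800000)/(99.960000) = 5.053922;  |Δ| = 7.446078
h(5.053922) = -17.527485
s3 = 5.053922 − (-17.527485)·(-7.446078)/(-93.477485) = 6.450098;  |Δ| = 1.396176
h(6.450098) = -8.446729
s4 = 6.450098 − (-8.446729)·(1.396176)/(9.080756) = 7.748791;  |Δ| = 1.298694
h(7.748791) = 3.499810
s5 = 7.748791 − 3.499810·(1.298694)/(11.946539) = 7.368331;  |Δ| = 0.380460
h(7.368331) = -0.349351
s6 = 7.368331 − (-0.349351)·(-0.380460)/(-3.849162) = 7.402862;  |Δ| = 0.034531
h(7.402862) = -0.011945
s7 = 7.402862 − (-0.011945)·(0.034531)/(0.337406) = 7.404084;  |Δ| = 0.001222
|s7 − s6| = 0.001222 < 0.01

n = 7, s_n = 7.4041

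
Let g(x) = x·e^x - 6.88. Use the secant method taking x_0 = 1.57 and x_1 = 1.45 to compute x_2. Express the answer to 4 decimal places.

1.5114

g(1.57) = 0.666438, g(1.45) = -0.698484
x_2 = 1.450000 − (-0.698484)·(1.450000 − 1.570000) / (-0.698484 − 0.666438) = 1.450000 − (0.083818)/(-1.364922) = 1.511409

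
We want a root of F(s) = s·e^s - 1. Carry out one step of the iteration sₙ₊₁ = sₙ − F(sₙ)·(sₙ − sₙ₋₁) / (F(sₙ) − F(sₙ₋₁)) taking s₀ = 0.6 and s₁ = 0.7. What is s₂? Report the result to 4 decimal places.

0.5705

F(0.6) = 0.093271, F(0.7) = 0.409627
s₂ = 0.700000 − 0.409627·(0.700000 − 0.600000) / (0.409627 − 0.093271) = 0.700000 − (0.040963)/(0.316356) = 0.570517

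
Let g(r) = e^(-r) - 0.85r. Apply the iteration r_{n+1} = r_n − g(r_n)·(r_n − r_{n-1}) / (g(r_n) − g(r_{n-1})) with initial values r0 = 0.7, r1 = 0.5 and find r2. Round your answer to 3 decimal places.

g(0.7) = -0.09841, g(0.5) = 0.18153
r2 = 0.50000 − 0.18153·(0.50000 − 0.70000) / (0.18153 − (-0.09841)) = 0.50000 − (-0.03631)/(0.27995) = 0.62969

0.630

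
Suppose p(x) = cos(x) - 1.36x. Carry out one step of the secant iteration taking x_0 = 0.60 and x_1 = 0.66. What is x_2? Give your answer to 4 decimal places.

p(0.60) = 0.009336, p(0.66) = -0.107608
x_2 = 0.660000 − (-0.107608)·(0.660000 − 0.600000) / (-0.107608 − 0.009336) = 0.660000 − (-0.006456)/(-0.116943) = 0.604790

0.6048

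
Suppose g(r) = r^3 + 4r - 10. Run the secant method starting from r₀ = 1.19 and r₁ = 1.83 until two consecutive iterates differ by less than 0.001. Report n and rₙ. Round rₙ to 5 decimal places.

g(1.19) = -3.5548410, g(1.83) = 3.4484870
r₂ = 1.8300000 − 3.4484870·(0.6400000)/(7.0033280) = 1.5148596;  |Δ| = 0.3151404
g(1.5148596) = -0.4642625
r₃ = 1.5148596 − (-0.4642625)·(-0.3151404)/(-3.9127495) = 1.5522522;  |Δ| = 0.0373926
g(1.5522522) = -0.0508600
r₄ = 1.5522522 − (-0.0508600)·(0.0373926)/(0.4134025) = 1.5568525;  |Δ| = 0.0046003
g(1.5568525) = 0.0008933
r₅ = 1.5568525 − 0.0008933·(0.0046003)/(0.0517533) = 1.5567731;  |Δ| = 0.0000794
|r₅ − r₄| = 0.0000794 < 0.001

n = 5, rₙ = 1.55677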